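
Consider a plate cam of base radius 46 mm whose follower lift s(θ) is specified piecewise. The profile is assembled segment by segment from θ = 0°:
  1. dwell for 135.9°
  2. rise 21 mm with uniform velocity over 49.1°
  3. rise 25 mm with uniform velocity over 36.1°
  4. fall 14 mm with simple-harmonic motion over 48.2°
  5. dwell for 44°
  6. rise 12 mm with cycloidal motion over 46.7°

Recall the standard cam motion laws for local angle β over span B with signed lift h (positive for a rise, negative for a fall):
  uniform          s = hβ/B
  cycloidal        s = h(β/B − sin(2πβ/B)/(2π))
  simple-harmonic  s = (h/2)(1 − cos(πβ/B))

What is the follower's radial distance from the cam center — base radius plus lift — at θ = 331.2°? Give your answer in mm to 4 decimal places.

seg 1 [0°–135.9°] dwell: s stays 0.0000
seg 2 [135.9°–185°] uniform, h=21: full span → s += 21 → s = 21.0000
seg 3 [185°–221.1°] uniform, h=25: full span → s += 25 → s = 46.0000
seg 4 [221.1°–269.3°] simple-harmonic, h=-14: full span → s += -14 → s = 32.0000
seg 5 [269.3°–313.3°] dwell: s stays 32.0000
seg 6 [313.3°–360°] cycloidal, h=12: θ=331.2° here. β=17.9, B=46.7. 12·(0.3833 − sin(2π·0.3833)/(2π)) = 3.3213 → s = 35.3213
radial distance = base radius + s = 46 + 35.3213 = 81.3213

81.3213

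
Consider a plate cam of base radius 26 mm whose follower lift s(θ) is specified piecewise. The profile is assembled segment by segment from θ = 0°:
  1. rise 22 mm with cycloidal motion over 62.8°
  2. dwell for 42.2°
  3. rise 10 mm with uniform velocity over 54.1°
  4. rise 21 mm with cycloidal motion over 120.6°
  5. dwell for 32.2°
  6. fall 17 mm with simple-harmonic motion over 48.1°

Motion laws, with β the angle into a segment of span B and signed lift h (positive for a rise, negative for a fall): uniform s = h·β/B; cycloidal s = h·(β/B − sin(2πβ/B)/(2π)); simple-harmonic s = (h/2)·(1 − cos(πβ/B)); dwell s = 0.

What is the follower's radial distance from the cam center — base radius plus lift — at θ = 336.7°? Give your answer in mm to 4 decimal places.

seg 1 [0°–62.8°] cycloidal, h=22: full span → s += 22 → s = 22.0000
seg 2 [62.8°–105°] dwell: s stays 22.0000
seg 3 [105°–159.1°] uniform, h=10: full span → s += 10 → s = 32.0000
seg 4 [159.1°–279.7°] cycloidal, h=21: full span → s += 21 → s = 53.0000
seg 5 [279.7°–311.9°] dwell: s stays 53.0000
seg 6 [311.9°–360°] simple-harmonic, h=-17: θ=336.7° here. β=24.8, B=48.1. -17/2·(1 − cos(π·0.5156)) = -8.9162 → s = 44.0838
radial distance = base radius + s = 26 + 44.0838 = 70.0838

70.0838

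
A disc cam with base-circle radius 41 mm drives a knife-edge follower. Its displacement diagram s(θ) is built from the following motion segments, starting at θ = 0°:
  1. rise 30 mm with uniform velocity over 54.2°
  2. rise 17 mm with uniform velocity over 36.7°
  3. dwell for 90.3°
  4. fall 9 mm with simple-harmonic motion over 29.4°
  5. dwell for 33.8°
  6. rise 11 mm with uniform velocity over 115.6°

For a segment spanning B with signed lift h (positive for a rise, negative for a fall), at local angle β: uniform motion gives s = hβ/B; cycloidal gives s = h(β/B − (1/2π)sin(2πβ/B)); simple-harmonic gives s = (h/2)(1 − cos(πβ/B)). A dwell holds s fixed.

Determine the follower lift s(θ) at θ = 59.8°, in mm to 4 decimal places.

seg 1 [0°–54.2°] uniform, h=30: full span → s += 30 → s = 30.0000
seg 2 [54.2°–90.9°] uniform, h=17: θ=59.8° here. β=5.6, B=36.7. 17·5.6/36.7 = 2.5940 → s = 32.5940

32.5940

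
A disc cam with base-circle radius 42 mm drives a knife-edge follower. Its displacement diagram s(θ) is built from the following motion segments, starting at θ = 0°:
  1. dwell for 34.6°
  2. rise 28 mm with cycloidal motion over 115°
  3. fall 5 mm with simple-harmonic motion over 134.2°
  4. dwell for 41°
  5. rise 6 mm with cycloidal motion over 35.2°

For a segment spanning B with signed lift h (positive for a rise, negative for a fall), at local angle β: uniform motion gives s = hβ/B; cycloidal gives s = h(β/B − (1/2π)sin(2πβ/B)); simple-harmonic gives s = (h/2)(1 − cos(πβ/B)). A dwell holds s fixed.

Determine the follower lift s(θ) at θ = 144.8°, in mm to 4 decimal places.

seg 1 [0°–34.6°] dwell: s stays 0.0000
seg 2 [34.6°–149.6°] cycloidal, h=28: θ=144.8° here. β=110.2, B=115. 28·(0.9583 − sin(2π·0.9583)/(2π)) = 27.9866 → s = 27.9866

27.9866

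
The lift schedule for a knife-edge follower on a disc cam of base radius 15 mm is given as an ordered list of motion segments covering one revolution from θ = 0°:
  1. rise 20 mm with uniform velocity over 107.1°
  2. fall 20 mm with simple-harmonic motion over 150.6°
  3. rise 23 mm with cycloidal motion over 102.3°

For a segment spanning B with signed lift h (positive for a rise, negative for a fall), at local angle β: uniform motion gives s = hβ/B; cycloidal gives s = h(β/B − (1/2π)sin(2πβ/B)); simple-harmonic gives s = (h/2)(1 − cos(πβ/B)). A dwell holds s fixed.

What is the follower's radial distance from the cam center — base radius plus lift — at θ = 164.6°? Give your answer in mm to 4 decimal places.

seg 1 [0°–107.1°] uniform, h=20: full span → s += 20 → s = 20.0000
seg 2 [107.1°–257.7°] simple-harmonic, h=-20: θ=164.6° here. β=57.5, B=150.6. -20/2·(1 − cos(π·0.3818)) = -6.3716 → s = 13.6284
radial distance = base radius + s = 15 + 13.6284 = 28.6284

28.6284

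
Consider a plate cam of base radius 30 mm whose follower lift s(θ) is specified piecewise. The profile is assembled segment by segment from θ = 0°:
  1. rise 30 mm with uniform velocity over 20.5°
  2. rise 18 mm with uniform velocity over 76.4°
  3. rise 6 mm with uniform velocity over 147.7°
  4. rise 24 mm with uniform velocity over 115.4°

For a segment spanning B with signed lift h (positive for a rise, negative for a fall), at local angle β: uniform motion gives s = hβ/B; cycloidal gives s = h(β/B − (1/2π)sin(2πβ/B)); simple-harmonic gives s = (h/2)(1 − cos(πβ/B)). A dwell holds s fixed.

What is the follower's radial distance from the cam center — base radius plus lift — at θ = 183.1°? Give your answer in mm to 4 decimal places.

seg 1 [0°–20.5°] uniform, h=30: full span → s += 30 → s = 30.0000
seg 2 [20.5°–96.9°] uniform, h=18: full span → s += 18 → s = 48.0000
seg 3 [96.9°–244.6°] uniform, h=6: θ=183.1° here. β=86.2, B=147.7. 6·86.2/147.7 = 3.5017 → s = 51.5017
radial distance = base radius + s = 30 + 51.5017 = 81.5017

81.5017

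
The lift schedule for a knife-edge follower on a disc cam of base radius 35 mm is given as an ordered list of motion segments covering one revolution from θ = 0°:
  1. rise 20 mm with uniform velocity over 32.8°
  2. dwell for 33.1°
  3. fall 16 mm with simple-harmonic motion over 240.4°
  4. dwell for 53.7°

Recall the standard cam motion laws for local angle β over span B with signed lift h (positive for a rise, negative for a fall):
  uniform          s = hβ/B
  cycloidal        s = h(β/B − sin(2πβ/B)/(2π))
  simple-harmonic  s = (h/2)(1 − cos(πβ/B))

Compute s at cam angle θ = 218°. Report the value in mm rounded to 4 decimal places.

seg 1 [0°–32.8°] uniform, h=20: full span → s += 20 → s = 20.0000
seg 2 [32.8°–65.9°] dwell: s stays 20.0000
seg 3 [65.9°–306.3°] simple-harmonic, h=-16: θ=218° here. β=152.1, B=240.4. -16/2·(1 − cos(π·0.6327)) = -11.2392 → s = 8.7608

8.7608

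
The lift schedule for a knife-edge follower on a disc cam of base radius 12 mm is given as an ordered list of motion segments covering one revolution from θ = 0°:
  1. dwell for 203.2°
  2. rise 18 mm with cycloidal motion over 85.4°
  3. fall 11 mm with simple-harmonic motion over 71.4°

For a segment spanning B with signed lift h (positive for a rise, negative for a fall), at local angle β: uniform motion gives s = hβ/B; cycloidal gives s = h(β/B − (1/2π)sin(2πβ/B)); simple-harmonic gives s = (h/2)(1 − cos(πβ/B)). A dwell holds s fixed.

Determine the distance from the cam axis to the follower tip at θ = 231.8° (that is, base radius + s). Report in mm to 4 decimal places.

seg 1 [0°–203.2°] dwell: s stays 0.0000
seg 2 [203.2°–288.6°] cycloidal, h=18: θ=231.8° here. β=28.6, B=85.4. 18·(0.3349 − sin(2π·0.3349)/(2π)) = 3.5613 → s = 3.5613
radial distance = base radius + s = 12 + 3.5613 = 15.5613

15.5613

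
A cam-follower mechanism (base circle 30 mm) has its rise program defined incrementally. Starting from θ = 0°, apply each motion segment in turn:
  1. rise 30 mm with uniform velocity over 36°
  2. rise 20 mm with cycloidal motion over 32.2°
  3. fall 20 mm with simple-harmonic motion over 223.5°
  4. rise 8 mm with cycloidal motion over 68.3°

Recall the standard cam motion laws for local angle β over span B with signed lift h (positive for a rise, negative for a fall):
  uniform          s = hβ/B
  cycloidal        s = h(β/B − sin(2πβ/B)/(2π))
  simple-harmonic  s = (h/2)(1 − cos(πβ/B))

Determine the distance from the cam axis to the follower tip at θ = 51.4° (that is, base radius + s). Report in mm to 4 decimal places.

seg 1 [0°–36°] uniform, h=30: full span → s += 30 → s = 30.0000
seg 2 [36°–68.2°] cycloidal, h=20: θ=51.4° here. β=15.4, B=32.2. 20·(0.4783 − sin(2π·0.4783)/(2π)) = 9.1318 → s = 39.1318
radial distance = base radius + s = 30 + 39.1318 = 69.1318

69.1318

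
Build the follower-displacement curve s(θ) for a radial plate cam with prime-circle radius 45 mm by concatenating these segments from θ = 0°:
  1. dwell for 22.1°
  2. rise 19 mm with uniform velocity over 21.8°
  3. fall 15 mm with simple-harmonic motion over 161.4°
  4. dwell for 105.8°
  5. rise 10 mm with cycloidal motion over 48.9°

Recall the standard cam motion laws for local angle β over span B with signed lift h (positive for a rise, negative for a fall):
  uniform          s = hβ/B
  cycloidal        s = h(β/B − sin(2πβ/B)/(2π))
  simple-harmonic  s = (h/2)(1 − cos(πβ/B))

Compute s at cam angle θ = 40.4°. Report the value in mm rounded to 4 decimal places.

seg 1 [0°–22.1°] dwell: s stays 0.0000
seg 2 [22.1°–43.9°] uniform, h=19: θ=40.4° here. β=18.3, B=21.8. 19·18.3/21.8 = 15.9495 → s = 15.9495

15.9495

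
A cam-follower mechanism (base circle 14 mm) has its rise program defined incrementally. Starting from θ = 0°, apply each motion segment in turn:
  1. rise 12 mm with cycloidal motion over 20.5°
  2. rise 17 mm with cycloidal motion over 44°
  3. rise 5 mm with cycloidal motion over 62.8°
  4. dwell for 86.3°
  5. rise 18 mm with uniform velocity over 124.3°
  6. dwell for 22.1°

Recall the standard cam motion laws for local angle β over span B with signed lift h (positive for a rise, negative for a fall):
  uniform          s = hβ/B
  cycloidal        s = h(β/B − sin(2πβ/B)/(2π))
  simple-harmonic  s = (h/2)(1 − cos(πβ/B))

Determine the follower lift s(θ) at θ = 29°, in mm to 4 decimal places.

seg 1 [0°–20.5°] cycloidal, h=12: full span → s += 12 → s = 12.0000
seg 2 [20.5°–64.5°] cycloidal, h=17: θ=29° here. β=8.5, B=44. 17·(0.1932 − sin(2π·0.1932)/(2π)) = 0.7490 → s = 12.7490

12.7490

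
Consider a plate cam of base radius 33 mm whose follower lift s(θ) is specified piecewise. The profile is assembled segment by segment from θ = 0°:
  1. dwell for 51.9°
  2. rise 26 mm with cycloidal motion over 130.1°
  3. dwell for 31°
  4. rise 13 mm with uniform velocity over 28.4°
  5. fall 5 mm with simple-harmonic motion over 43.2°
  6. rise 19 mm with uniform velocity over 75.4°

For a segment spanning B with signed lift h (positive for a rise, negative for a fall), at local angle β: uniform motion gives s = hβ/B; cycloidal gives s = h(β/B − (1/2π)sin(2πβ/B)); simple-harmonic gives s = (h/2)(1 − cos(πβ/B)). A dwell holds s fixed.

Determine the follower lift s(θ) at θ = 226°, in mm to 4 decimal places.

seg 1 [0°–51.9°] dwell: s stays 0.0000
seg 2 [51.9°–182°] cycloidal, h=26: full span → s += 26 → s = 26.0000
seg 3 [182°–213°] dwell: s stays 26.0000
seg 4 [213°–241.4°] uniform, h=13: θ=226° here. β=13, B=28.4. 13·13/28.4 = 5.9507 → s = 31.9507

31.9507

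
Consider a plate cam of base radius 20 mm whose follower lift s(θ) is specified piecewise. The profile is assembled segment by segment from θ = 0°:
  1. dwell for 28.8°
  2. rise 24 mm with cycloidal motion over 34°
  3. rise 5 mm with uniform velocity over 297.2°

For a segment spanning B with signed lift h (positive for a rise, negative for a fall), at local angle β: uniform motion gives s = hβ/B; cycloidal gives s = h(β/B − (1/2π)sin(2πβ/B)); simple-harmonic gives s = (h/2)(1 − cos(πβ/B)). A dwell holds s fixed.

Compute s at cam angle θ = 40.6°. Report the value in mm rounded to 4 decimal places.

seg 1 [0°–28.8°] dwell: s stays 0.0000
seg 2 [28.8°–62.8°] cycloidal, h=24: θ=40.6° here. β=11.8, B=34. 24·(0.3471 − sin(2π·0.3471)/(2π)) = 5.1982 → s = 5.1982

5.1982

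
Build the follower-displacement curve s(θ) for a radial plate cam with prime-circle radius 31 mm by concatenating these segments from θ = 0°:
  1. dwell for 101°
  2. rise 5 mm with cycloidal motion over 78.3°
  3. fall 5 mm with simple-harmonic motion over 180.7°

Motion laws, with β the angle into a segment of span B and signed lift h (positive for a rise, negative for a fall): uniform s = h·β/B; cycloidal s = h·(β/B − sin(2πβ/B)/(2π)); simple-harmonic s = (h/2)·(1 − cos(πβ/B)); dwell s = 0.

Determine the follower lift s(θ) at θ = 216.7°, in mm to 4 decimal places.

seg 1 [0°–101°] dwell: s stays 0.0000
seg 2 [101°–179.3°] cycloidal, h=5: full span → s += 5 → s = 5.0000
seg 3 [179.3°–360°] simple-harmonic, h=-5: θ=216.7° here. β=37.4, B=180.7. -5/2·(1 − cos(π·0.2070)) = -0.5101 → s = 4.4899

4.4899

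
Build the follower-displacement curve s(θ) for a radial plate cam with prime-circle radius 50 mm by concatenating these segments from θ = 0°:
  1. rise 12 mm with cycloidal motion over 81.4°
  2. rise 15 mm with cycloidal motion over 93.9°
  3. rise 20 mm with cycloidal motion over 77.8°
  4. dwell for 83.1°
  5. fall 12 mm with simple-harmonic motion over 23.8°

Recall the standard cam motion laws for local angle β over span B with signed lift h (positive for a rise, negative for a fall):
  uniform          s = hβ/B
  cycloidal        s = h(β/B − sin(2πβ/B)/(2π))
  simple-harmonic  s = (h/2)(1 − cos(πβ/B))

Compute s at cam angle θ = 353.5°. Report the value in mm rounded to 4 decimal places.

seg 1 [0°–81.4°] cycloidal, h=12: full span → s += 12 → s = 12.0000
seg 2 [81.4°–175.3°] cycloidal, h=15: full span → s += 15 → s = 27.0000
seg 3 [175.3°–253.1°] cycloidal, h=20: full span → s += 20 → s = 47.0000
seg 4 [253.1°–336.2°] dwell: s stays 47.0000
seg 5 [336.2°–360°] simple-harmonic, h=-12: θ=353.5° here. β=17.3, B=23.8. -12/2·(1 − cos(π·0.7269)) = -9.9237 → s = 37.0763

37.0763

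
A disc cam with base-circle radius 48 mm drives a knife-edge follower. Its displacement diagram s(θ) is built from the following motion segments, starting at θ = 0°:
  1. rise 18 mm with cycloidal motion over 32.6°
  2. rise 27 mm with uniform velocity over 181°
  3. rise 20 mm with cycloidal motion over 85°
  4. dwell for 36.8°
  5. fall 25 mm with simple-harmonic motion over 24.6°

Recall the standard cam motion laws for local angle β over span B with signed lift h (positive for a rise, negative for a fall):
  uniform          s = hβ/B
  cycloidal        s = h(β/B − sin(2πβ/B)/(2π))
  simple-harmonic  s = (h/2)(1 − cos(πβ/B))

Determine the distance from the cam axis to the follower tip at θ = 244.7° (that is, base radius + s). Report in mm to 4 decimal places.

seg 1 [0°–32.6°] cycloidal, h=18: full span → s += 18 → s = 18.0000
seg 2 [32.6°–213.6°] uniform, h=27: full span → s += 27 → s = 45.0000
seg 3 [213.6°–298.6°] cycloidal, h=20: θ=244.7° here. β=31.1, B=85. 20·(0.3659 − sin(2π·0.3659)/(2π)) = 4.9417 → s = 49.9417
radial distance = base radius + s = 48 + 49.9417 = 97.9417

97.9417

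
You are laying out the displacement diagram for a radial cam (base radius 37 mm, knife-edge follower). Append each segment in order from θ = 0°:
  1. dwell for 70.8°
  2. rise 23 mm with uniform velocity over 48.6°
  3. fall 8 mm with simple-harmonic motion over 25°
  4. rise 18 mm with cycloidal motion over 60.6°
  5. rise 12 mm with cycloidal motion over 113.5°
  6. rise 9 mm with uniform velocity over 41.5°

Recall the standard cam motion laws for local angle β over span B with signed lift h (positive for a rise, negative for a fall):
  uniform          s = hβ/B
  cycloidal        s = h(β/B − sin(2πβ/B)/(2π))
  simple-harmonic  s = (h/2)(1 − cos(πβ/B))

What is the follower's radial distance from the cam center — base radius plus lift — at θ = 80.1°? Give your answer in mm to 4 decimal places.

seg 1 [0°–70.8°] dwell: s stays 0.0000
seg 2 [70.8°–119.4°] uniform, h=23: θ=80.1° here. β=9.3, B=48.6. 23·9.3/48.6 = 4.4012 → s = 4.4012
radial distance = base radius + s = 37 + 4.4012 = 41.4012

41.4012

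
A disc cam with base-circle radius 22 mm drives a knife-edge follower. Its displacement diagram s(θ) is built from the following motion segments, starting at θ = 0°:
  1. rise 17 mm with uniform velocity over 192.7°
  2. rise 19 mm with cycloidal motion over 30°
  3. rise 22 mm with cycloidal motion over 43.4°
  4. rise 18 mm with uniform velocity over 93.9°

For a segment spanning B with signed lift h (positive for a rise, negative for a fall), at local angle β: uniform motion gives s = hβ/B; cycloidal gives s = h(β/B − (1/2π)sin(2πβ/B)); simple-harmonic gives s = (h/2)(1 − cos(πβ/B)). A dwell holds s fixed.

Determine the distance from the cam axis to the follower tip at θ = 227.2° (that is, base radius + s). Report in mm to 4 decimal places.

seg 1 [0°–192.7°] uniform, h=17: full span → s += 17 → s = 17.0000
seg 2 [192.7°–222.7°] cycloidal, h=19: full span → s += 19 → s = 36.0000
seg 3 [222.7°–266.1°] cycloidal, h=22: θ=227.2° here. β=4.5, B=43.4. 22·(0.1037 − sin(2π·0.1037)/(2π)) = 0.1580 → s = 36.1580
radial distance = base radius + s = 22 + 36.1580 = 58.1580

58.1580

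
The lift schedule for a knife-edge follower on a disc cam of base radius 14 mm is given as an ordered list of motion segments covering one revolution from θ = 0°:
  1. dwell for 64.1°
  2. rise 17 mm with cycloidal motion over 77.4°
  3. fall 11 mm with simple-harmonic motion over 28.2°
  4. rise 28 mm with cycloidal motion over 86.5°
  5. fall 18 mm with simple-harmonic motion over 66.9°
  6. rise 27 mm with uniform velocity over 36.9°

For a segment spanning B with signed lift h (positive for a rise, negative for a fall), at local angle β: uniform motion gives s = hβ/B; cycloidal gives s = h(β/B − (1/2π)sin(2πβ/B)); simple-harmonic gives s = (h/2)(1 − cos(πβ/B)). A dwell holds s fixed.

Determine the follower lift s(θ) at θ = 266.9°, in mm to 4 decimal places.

seg 1 [0°–64.1°] dwell: s stays 0.0000
seg 2 [64.1°–141.5°] cycloidal, h=17: full span → s += 17 → s = 17.0000
seg 3 [141.5°–169.7°] simple-harmonic, h=-11: full span → s += -11 → s = 6.0000
seg 4 [169.7°–256.2°] cycloidal, h=28: full span → s += 28 → s = 34.0000
seg 5 [256.2°–323.1°] simple-harmonic, h=-18: θ=266.9° here. β=10.7, B=66.9. -18/2·(1 − cos(π·0.1599)) = -1.1124 → s = 32.8876

32.8876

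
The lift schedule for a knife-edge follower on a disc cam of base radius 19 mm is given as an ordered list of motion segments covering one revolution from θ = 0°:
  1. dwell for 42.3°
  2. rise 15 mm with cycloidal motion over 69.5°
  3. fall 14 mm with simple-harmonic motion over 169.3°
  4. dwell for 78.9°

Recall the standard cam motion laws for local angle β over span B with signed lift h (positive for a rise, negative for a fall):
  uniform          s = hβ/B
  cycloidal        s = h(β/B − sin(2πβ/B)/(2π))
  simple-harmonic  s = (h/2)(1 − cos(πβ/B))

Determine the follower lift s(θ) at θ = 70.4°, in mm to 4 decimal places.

seg 1 [0°–42.3°] dwell: s stays 0.0000
seg 2 [42.3°–111.8°] cycloidal, h=15: θ=70.4° here. β=28.1, B=69.5. 15·(0.4043 − sin(2π·0.4043)/(2π)) = 4.7144 → s = 4.7144

4.7144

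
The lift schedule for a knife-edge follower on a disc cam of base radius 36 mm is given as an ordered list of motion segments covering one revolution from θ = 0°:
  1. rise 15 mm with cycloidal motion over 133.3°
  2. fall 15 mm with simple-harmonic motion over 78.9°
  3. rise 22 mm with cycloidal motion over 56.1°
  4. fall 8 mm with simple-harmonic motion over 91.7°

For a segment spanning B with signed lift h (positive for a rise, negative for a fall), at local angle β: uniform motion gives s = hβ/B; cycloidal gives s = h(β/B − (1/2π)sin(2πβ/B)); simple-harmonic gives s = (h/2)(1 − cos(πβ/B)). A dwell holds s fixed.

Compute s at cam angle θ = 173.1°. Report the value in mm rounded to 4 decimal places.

seg 1 [0°–133.3°] cycloidal, h=15: full span → s += 15 → s = 15.0000
seg 2 [133.3°–212.2°] simple-harmonic, h=-15: θ=173.1° here. β=39.8, B=78.9. -15/2·(1 − cos(π·0.5044)) = -7.6045 → s = 7.3955

7.3955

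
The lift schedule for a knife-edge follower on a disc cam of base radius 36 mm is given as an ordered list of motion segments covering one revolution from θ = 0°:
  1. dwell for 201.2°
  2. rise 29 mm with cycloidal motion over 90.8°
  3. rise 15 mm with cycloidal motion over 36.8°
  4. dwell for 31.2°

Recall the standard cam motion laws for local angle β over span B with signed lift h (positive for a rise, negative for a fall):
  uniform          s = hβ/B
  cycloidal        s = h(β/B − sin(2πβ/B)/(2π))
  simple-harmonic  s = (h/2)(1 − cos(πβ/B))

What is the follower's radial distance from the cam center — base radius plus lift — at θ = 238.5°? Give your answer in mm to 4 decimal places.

seg 1 [0°–201.2°] dwell: s stays 0.0000
seg 2 [201.2°–292°] cycloidal, h=29: θ=238.5° here. β=37.3, B=90.8. 29·(0.4108 − sin(2π·0.4108)/(2π)) = 9.4593 → s = 9.4593
radial distance = base radius + s = 36 + 9.4593 = 45.4593

45.4593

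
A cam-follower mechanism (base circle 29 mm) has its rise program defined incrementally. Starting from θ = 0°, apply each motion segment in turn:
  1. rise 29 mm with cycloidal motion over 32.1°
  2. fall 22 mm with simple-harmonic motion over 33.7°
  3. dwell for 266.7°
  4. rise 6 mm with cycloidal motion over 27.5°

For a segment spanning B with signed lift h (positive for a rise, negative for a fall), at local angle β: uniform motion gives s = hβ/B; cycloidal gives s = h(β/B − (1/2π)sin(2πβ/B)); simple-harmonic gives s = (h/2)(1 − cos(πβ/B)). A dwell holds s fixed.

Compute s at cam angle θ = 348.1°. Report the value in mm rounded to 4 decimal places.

seg 1 [0°–32.1°] cycloidal, h=29: full span → s += 29 → s = 29.0000
seg 2 [32.1°–65.8°] simple-harmonic, h=-22: full span → s += -22 → s = 7.0000
seg 3 [65.8°–332.5°] dwell: s stays 7.0000
seg 4 [332.5°–360°] cycloidal, h=6: θ=348.1° here. β=15.6, B=27.5. 6·(0.5673 − sin(2π·0.5673)/(2π)) = 3.7954 → s = 10.7954

10.7954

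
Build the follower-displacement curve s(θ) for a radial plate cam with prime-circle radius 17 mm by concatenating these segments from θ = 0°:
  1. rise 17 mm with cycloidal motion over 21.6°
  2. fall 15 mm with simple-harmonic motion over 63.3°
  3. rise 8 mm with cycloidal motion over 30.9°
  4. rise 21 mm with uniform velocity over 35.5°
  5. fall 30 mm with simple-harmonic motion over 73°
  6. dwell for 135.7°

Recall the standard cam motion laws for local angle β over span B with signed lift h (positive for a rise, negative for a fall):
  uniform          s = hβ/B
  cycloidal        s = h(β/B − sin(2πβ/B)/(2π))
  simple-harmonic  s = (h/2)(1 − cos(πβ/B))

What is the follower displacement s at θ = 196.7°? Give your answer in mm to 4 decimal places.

seg 1 [0°–21.6°] cycloidal, h=17: full span → s += 17 → s = 17.0000
seg 2 [21.6°–84.9°] simple-harmonic, h=-15: full span → s += -15 → s = 2.0000
seg 3 [84.9°–115.8°] cycloidal, h=8: full span → s += 8 → s = 10.0000
seg 4 [115.8°–151.3°] uniform, h=21: full span → s += 21 → s = 31.0000
seg 5 [151.3°–224.3°] simple-harmonic, h=-30: θ=196.7° here. β=45.4, B=73. -30/2·(1 − cos(π·0.6219)) = -20.6058 → s = 10.3942

10.3942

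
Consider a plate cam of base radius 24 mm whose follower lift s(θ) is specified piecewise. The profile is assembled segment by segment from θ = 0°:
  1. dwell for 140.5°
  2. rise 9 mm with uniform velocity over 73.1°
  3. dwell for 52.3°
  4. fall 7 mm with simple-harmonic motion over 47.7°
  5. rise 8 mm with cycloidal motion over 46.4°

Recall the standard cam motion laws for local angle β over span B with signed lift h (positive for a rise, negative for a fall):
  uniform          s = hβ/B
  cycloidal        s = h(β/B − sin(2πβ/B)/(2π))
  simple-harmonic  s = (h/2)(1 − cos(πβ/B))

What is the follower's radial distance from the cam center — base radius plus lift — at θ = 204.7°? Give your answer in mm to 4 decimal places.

seg 1 [0°–140.5°] dwell: s stays 0.0000
seg 2 [140.5°–213.6°] uniform, h=9: θ=204.7° here. β=64.2, B=73.1. 9·64.2/73.1 = 7.9042 → s = 7.9042
radial distance = base radius + s = 24 + 7.9042 = 31.9042

31.9042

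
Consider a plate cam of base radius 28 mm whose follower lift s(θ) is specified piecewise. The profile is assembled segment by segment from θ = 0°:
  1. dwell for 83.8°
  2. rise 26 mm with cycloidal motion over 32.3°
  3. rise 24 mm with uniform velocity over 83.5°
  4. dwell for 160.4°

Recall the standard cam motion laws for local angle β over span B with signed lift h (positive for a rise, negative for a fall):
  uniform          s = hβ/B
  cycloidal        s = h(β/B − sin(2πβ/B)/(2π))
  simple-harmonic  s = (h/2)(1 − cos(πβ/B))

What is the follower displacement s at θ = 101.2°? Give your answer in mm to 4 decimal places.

seg 1 [0°–83.8°] dwell: s stays 0.0000
seg 2 [83.8°–116.1°] cycloidal, h=26: θ=101.2° here. β=17.4, B=32.3. 26·(0.5387 − sin(2π·0.5387)/(2π)) = 15.0025 → s = 15.0025

15.0025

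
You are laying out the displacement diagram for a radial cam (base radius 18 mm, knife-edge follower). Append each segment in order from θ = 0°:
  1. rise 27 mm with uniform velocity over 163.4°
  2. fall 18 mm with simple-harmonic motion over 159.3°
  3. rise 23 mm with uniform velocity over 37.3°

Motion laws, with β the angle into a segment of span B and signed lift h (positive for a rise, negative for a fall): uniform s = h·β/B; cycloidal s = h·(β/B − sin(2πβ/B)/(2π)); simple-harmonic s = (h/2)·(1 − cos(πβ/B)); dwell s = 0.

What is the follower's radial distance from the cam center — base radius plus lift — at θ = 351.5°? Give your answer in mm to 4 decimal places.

seg 1 [0°–163.4°] uniform, h=27: full span → s += 27 → s = 27.0000
seg 2 [163.4°–322.7°] simple-harmonic, h=-18: full span → s += -18 → s = 9.0000
seg 3 [322.7°–360°] uniform, h=23: θ=351.5° here. β=28.8, B=37.3. 23·28.8/37.3 = 17.7587 → s = 26.7587
radial distance = base radius + s = 18 + 26.7587 = 44.7587

44.7587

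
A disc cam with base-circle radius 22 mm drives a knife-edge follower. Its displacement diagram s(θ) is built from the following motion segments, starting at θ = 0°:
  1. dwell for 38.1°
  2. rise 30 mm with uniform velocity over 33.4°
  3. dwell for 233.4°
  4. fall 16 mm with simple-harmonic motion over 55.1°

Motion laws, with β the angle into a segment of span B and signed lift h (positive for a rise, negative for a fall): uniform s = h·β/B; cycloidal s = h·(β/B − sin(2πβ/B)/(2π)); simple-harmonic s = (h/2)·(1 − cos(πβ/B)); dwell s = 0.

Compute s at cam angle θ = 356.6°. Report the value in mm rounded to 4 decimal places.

seg 1 [0°–38.1°] dwell: s stays 0.0000
seg 2 [38.1°–71.5°] uniform, h=30: full span → s += 30 → s = 30.0000
seg 3 [71.5°–304.9°] dwell: s stays 30.0000
seg 4 [304.9°–360°] simple-harmonic, h=-16: θ=356.6° here. β=51.7, B=55.1. -16/2·(1 − cos(π·0.9383)) = -15.8502 → s = 14.1498

14.1498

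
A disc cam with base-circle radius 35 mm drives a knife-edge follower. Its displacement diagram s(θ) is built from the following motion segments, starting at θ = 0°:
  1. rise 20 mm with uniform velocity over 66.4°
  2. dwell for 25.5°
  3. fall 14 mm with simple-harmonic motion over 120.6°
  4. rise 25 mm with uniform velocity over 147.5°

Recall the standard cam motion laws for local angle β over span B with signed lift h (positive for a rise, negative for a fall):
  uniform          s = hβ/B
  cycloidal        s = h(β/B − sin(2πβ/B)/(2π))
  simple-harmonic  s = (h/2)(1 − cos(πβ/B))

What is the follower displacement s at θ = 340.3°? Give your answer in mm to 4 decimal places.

seg 1 [0°–66.4°] uniform, h=20: full span → s += 20 → s = 20.0000
seg 2 [66.4°–91.9°] dwell: s stays 20.0000
seg 3 [91.9°–212.5°] simple-harmonic, h=-14: full span → s += -14 → s = 6.0000
seg 4 [212.5°–360°] uniform, h=25: θ=340.3° here. β=127.8, B=147.5. 25·127.8/147.5 = 21.6610 → s = 27.6610

27.6610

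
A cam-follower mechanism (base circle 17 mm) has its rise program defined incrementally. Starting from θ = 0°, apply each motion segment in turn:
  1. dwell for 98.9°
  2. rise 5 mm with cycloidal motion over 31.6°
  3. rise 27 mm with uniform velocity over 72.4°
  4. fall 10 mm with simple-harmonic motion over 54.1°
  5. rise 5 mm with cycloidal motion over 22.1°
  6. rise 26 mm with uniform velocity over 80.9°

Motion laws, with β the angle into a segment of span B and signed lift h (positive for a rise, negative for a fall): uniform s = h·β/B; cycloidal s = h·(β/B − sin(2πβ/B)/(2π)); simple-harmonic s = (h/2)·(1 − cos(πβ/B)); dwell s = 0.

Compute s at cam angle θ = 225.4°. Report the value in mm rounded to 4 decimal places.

seg 1 [0°–98.9°] dwell: s stays 0.0000
seg 2 [98.9°–130.5°] cycloidal, h=5: full span → s += 5 → s = 5.0000
seg 3 [130.5°–202.9°] uniform, h=27: full span → s += 27 → s = 32.0000
seg 4 [202.9°–257°] simple-harmonic, h=-10: θ=225.4° here. β=22.5, B=54.1. -10/2·(1 − cos(π·0.4159)) = -3.6942 → s = 28.3058

28.3058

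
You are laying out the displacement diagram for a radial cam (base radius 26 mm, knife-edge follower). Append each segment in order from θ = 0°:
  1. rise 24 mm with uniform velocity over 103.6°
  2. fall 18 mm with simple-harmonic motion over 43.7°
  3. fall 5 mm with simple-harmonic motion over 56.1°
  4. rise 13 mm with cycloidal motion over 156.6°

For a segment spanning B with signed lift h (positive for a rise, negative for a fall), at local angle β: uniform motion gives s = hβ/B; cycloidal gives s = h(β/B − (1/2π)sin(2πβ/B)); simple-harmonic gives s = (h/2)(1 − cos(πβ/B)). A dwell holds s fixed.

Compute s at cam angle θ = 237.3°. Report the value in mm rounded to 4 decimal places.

seg 1 [0°–103.6°] uniform, h=24: full span → s += 24 → s = 24.0000
seg 2 [103.6°–147.3°] simple-harmonic, h=-18: full span → s += -18 → s = 6.0000
seg 3 [147.3°–203.4°] simple-harmonic, h=-5: full span → s += -5 → s = 1.0000
seg 4 [203.4°–360°] cycloidal, h=13: θ=237.3° here. β=33.9, B=156.6. 13·(0.2165 − sin(2π·0.2165)/(2π)) = 0.7909 → s = 1.7909

1.7909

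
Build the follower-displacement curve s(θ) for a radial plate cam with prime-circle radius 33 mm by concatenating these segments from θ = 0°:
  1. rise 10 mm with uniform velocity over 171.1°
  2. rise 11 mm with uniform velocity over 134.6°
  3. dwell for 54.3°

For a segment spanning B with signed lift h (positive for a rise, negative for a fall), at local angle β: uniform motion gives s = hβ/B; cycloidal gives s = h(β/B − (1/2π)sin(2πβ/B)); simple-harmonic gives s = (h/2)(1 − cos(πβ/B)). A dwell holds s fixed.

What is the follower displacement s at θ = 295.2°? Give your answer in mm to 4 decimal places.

seg 1 [0°–171.1°] uniform, h=10: full span → s += 10 → s = 10.0000
seg 2 [171.1°–305.7°] uniform, h=11: θ=295.2° here. β=124.1, B=134.6. 11·124.1/134.6 = 10.1419 → s = 20.1419

20.1419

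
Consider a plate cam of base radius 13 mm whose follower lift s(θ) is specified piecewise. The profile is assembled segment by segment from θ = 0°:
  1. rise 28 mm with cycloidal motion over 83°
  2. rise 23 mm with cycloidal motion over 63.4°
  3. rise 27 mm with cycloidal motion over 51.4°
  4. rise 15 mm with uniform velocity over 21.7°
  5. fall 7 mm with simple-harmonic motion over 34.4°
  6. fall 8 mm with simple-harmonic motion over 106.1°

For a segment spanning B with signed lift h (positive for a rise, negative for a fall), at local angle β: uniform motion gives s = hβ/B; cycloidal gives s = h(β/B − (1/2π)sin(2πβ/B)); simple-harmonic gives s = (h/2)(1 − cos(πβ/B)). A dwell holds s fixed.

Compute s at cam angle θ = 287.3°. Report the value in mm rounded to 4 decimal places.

seg 1 [0°–83°] cycloidal, h=28: full span → s += 28 → s = 28.0000
seg 2 [83°–146.4°] cycloidal, h=23: full span → s += 23 → s = 51.0000
seg 3 [146.4°–197.8°] cycloidal, h=27: full span → s += 27 → s = 78.0000
seg 4 [197.8°–219.5°] uniform, h=15: full span → s += 15 → s = 93.0000
seg 5 [219.5°–253.9°] simple-harmonic, h=-7: full span → s += -7 → s = 86.0000
seg 6 [253.9°–360°] simple-harmonic, h=-8: θ=287.3° here. β=33.4, B=106.1. -8/2·(1 − cos(π·0.3148)) = -1.8018 → s = 84.1982

84.1982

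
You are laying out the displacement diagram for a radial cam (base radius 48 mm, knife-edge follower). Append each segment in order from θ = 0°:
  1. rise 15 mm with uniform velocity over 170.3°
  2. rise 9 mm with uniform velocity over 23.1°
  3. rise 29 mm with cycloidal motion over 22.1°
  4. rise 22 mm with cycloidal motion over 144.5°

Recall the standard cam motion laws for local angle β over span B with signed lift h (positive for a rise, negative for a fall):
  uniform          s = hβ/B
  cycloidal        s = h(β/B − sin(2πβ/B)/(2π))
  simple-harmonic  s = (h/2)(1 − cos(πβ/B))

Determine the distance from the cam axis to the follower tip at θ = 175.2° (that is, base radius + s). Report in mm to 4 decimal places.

seg 1 [0°–170.3°] uniform, h=15: full span → s += 15 → s = 15.0000
seg 2 [170.3°–193.4°] uniform, h=9: θ=175.2° here. β=4.9, B=23.1. 9·4.9/23.1 = 1.9091 → s = 16.9091
radial distance = base radius + s = 48 + 16.9091 = 64.9091

64.9091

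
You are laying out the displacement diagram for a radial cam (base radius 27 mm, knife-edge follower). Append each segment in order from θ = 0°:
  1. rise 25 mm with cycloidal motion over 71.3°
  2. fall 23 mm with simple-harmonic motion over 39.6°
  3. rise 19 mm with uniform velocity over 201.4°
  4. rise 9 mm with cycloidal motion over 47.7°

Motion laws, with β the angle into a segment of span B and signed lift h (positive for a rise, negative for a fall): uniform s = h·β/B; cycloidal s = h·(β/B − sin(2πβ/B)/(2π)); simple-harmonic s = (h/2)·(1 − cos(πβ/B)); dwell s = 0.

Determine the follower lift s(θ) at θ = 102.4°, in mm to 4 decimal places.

seg 1 [0°–71.3°] cycloidal, h=25: full span → s += 25 → s = 25.0000
seg 2 [71.3°–110.9°] simple-harmonic, h=-23: θ=102.4° here. β=31.1, B=39.6. -23/2·(1 − cos(π·0.7854)) = -20.4829 → s = 4.5171

4.5171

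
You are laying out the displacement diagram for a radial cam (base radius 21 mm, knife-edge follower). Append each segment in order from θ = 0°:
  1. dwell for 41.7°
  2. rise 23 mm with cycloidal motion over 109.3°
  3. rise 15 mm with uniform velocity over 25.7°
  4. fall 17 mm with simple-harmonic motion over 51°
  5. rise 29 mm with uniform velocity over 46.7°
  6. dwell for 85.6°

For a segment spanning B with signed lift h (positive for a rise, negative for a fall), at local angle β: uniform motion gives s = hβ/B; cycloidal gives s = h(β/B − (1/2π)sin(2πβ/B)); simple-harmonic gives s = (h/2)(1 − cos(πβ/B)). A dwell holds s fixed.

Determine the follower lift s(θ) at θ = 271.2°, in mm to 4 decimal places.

seg 1 [0°–41.7°] dwell: s stays 0.0000
seg 2 [41.7°–151°] cycloidal, h=23: full span → s += 23 → s = 23.0000
seg 3 [151°–176.7°] uniform, h=15: full span → s += 15 → s = 38.0000
seg 4 [176.7°–227.7°] simple-harmonic, h=-17: full span → s += -17 → s = 21.0000
seg 5 [227.7°–274.4°] uniform, h=29: θ=271.2° here. β=43.5, B=46.7. 29·43.5/46.7 = 27.0128 → s = 48.0128

48.0128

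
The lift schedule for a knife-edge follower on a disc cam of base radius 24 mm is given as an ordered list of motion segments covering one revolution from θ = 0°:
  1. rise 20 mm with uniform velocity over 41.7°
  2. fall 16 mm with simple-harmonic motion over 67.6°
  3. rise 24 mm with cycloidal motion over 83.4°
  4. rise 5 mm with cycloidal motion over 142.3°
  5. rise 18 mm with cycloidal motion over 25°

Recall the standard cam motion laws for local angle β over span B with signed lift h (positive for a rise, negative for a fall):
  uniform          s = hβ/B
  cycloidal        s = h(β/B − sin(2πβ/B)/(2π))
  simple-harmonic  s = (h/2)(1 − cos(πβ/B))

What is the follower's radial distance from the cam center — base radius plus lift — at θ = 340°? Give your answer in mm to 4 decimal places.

seg 1 [0°–41.7°] uniform, h=20: full span → s += 20 → s = 20.0000
seg 2 [41.7°–109.3°] simple-harmonic, h=-16: full span → s += -16 → s = 4.0000
seg 3 [109.3°–192.7°] cycloidal, h=24: full span → s += 24 → s = 28.0000
seg 4 [192.7°–335°] cycloidal, h=5: full span → s += 5 → s = 33.0000
seg 5 [335°–360°] cycloidal, h=18: θ=340° here. β=5, B=25. 18·(0.2000 − sin(2π·0.2000)/(2π)) = 0.8754 → s = 33.8754
radial distance = base radius + s = 24 + 33.8754 = 57.8754

57.8754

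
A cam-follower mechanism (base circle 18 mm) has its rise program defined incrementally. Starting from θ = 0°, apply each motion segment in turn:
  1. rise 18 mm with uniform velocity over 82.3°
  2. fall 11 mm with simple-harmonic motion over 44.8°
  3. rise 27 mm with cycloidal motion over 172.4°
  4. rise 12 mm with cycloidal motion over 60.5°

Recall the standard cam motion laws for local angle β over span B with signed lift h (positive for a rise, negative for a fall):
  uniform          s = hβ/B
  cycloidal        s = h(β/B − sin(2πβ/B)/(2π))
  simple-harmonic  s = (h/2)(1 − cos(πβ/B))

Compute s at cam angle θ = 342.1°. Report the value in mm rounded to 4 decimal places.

seg 1 [0°–82.3°] uniform, h=18: full span → s += 18 → s = 18.0000
seg 2 [82.3°–127.1°] simple-harmonic, h=-11: full span → s += -11 → s = 7.0000
seg 3 [127.1°–299.5°] cycloidal, h=27: full span → s += 27 → s = 34.0000
seg 4 [299.5°–360°] cycloidal, h=12: θ=342.1° here. β=42.6, B=60.5. 12·(0.7041 − sin(2π·0.7041)/(2π)) = 10.2807 → s = 44.2807

44.2807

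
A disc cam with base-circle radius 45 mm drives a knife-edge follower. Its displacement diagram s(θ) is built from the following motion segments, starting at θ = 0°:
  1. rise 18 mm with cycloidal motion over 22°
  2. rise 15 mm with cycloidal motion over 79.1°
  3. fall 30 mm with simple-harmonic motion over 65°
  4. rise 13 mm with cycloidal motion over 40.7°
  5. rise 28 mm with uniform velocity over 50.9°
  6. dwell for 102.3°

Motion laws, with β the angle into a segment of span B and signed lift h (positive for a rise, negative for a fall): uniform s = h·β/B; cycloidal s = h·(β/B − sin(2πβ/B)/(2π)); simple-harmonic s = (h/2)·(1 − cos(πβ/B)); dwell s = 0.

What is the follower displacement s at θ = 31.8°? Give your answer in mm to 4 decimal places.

seg 1 [0°–22°] cycloidal, h=18: full span → s += 18 → s = 18.0000
seg 2 [22°–101.1°] cycloidal, h=15: θ=31.8° here. β=9.8, B=79.1. 15·(0.1239 − sin(2π·0.1239)/(2π)) = 0.1821 → s = 18.1821

18.1821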